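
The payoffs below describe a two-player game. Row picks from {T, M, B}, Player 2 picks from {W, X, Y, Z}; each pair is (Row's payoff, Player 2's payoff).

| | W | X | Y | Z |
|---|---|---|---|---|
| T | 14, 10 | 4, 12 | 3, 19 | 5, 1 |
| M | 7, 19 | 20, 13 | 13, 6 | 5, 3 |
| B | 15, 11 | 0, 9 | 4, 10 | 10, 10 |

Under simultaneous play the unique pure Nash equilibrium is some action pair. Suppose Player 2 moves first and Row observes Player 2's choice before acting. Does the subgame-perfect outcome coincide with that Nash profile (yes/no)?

no

Solve by backward induction (Player 2 leads).
- W: BR = B, leader payoff 11.
- X: BR = M, leader payoff 13.
- Y: BR = M, leader payoff 6.
- Z: BR = B, leader payoff 10.
Maximizing over 11, 13, 6, 10, Player 2 chooses X. Subgame-perfect outcome: (M, X) with payoffs (20, 13).
Under simultaneous play:
Row's best replies: W→B; X→M; Y→M; Z→B.
Player 2's best replies: T→Y; M→W; B→W.
The unique mutual best reply is (B, W), giving (15, 11).
Sequential outcome (M, X) differs from the Nash profile (B, W).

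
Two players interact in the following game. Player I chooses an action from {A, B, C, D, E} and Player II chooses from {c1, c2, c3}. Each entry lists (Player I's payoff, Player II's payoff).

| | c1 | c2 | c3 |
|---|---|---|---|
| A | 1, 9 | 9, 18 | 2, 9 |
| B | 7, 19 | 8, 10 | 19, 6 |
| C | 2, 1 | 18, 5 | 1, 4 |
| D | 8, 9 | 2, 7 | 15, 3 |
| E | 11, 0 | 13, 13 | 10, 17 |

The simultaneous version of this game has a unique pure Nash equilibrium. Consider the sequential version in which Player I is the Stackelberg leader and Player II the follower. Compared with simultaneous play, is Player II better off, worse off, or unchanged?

unchanged

Backward induction with Player I moving first.
- A: BR = c2, leader payoff 9.
- B: BR = c1, leader payoff 7.
- C: BR = c2, leader payoff 18.
- D: BR = c1, leader payoff 8.
- E: BR = c3, leader payoff 10.
Among 9, 7, 18, 8, 10, the best is 18 at C. Subgame-perfect outcome: (C, c2) with payoffs (18, 5).
Now find the simultaneous Nash equilibrium.
Player I's best replies: c1→E; c2→C; c3→B.
Player II's best replies: A→c2; B→c1; C→c2; D→c1; E→c3.
The unique mutual best reply is (C, c2), giving (18, 5).
Player II earns 5 sequentially versus 5 at the Nash outcome: unchanged.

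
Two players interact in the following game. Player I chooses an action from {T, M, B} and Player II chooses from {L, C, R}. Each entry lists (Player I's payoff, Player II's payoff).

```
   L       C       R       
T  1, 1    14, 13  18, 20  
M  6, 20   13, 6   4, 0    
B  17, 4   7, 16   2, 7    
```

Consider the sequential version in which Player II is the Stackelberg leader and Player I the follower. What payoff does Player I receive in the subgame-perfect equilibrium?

Player I best-responds to each possible Player II move:
- L → Player I plays B (best of 1, 6, 17); Player II gets 4.
- C → Player I plays T (best of 14, 13, 7); Player II gets 13.
- R → Player I plays T (best of 18, 4, 2); Player II gets 20.
Player II's induced payoffs are 4, 13, 20, so Player II commits to R. Subgame-perfect outcome: (T, R) with payoffs (18, 20).

18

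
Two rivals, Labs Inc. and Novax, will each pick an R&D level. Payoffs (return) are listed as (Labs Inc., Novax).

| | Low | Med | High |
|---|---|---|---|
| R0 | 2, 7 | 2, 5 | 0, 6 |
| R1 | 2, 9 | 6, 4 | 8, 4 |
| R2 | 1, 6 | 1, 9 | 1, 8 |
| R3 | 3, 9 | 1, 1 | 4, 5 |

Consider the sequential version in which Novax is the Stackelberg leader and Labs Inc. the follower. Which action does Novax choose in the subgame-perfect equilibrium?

Low

Work backward from Labs Inc.'s decision.
- Low: BR = R3, leader payoff 9.
- Med: BR = R1, leader payoff 4.
- High: BR = R1, leader payoff 4.
Among 9, 4, 4, the best is 9 at Low. Subgame-perfect outcome: (R3, Low) with payoffs (3, 9).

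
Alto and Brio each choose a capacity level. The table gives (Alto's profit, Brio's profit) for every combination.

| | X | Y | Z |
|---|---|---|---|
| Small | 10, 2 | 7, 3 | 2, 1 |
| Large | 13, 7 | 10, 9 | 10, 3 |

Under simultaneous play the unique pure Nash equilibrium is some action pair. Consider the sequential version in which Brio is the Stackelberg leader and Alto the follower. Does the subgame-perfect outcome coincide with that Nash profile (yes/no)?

Backward induction with Brio moving first.
- X → Alto plays Large (best of 10, 13); Brio gets 7.
- Y → Alto plays Large (best of 7, 10); Brio gets 9.
- Z → Alto plays Large (best of 2, 10); Brio gets 3.
Among 7, 9, 3, the best is 9 at Y. Subgame-perfect outcome: (Large, Y) with payoffs (10, 9).
For the simultaneous game, intersect best replies.
Alto's best replies: X→Large; Y→Large; Z→Large.
Brio's best replies: Small→Y; Large→Y.
Only (Large, Y) has each player best-responding; Nash payoffs (10, 9).
Sequential outcome (Large, Y) coincides with the Nash profile (Large, Y).

yes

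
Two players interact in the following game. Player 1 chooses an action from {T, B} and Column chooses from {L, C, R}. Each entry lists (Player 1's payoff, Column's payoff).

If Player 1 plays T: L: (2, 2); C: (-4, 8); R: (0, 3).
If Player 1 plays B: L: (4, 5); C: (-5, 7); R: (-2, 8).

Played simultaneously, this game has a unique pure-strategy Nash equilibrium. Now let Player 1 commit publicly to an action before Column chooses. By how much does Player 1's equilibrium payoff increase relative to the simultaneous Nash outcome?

Solve by backward induction (Player 1 leads).
- T: BR = C, leader payoff -4.
- B: BR = R, leader payoff -2.
Among -4, -2, the best is -2 at B. Subgame-perfect outcome: (B, R) with payoffs (-2, 8).
Now find the simultaneous Nash equilibrium.
Player 1's best replies: L→B; C→T; R→T.
Column's best replies: T→C; B→R.
The unique mutual best reply is (T, C), giving (-4, 8).
Player 1's commitment gain: -2 − -4 = 2.

2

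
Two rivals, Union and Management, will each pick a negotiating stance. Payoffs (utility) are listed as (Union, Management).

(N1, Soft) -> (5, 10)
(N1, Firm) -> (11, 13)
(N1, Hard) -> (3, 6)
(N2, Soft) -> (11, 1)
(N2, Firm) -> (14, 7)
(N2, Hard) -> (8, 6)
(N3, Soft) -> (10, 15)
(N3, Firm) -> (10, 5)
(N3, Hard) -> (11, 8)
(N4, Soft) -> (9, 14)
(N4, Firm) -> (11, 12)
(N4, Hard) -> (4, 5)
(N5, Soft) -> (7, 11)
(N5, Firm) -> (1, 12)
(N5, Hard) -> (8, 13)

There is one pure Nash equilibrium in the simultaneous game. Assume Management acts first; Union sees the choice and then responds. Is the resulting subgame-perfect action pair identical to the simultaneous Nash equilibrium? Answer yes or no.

Union best-responds to each possible Management move:
- Soft: BR = N2, leader payoff 1.
- Firm: BR = N2, leader payoff 7.
- Hard: BR = N3, leader payoff 8.
Management's induced payoffs are 1, 7, 8, so Management commits to Hard. Subgame-perfect outcome: (N3, Hard) with payoffs (11, 8).
For the simultaneous game, intersect best replies.
Union's best replies: Soft→N2; Firm→N2; Hard→N3.
Management's best replies: N1→Firm; N2→Firm; N3→Soft; N4→Soft; N5→Hard.
Only (N2, Firm) has each player best-responding; Nash payoffs (14, 7).
Sequential outcome (N3, Hard) differs from the Nash profile (N2, Firm).

no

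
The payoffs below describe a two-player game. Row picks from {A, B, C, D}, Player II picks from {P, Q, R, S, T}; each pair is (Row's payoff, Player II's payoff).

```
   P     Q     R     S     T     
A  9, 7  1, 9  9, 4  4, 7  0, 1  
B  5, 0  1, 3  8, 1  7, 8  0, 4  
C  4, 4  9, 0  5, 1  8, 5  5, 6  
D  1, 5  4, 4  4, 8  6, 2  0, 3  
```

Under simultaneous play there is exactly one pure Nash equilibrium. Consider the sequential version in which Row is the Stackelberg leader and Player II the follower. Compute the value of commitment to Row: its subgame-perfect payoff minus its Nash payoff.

2

Player II best-responds to each possible Row move:
- A: Player II compares 7, 9, 4, 7, 1 and picks Q; Row would get 1.
- B: Player II compares 0, 3, 1, 8, 4 and picks S; Row would get 7.
- C: Player II compares 4, 0, 1, 5, 6 and picks T; Row would get 5.
- D: Player II compares 5, 4, 8, 2, 3 and picks R; Row would get 4.
Among 1, 7, 5, 4, the best is 7 at B. Subgame-perfect outcome: (B, S) with payoffs (7, 8).
Under simultaneous play:
Row's best replies: P→A; Q→C; R→A; S→C; T→C.
Player II's best replies: A→Q; B→S; C→T; D→R.
Only (C, T) has each player best-responding; Nash payoffs (5, 6).
Row's commitment gain: 7 − 5 = 2.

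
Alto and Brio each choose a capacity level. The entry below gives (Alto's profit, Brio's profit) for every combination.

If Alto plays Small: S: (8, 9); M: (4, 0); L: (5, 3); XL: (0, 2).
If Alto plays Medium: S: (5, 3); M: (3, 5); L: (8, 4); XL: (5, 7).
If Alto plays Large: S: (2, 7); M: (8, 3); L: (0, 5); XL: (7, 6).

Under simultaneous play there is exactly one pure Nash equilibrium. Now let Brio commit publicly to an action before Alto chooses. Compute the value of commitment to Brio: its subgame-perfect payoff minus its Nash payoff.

Work backward from Alto's decision.
- S → Alto plays Small (best of 8, 5, 2); Brio gets 9.
- M → Alto plays Large (best of 4, 3, 8); Brio gets 3.
- L → Alto plays Medium (best of 5, 8, 0); Brio gets 4.
- XL → Alto plays Large (best of 0, 5, 7); Brio gets 6.
Brio's induced payoffs are 9, 3, 4, 6, so Brio commits to S. Subgame-perfect outcome: (Small, S) with payoffs (8, 9).
Now find the simultaneous Nash equilibrium.
Alto's best replies: S→Small; M→Large; L→Medium; XL→Large.
Brio's best replies: Small→S; Medium→XL; Large→S.
Only (Small, S) has each player best-responding; Nash payoffs (8, 9).
Brio's commitment gain: 9 − 9 = 0.

0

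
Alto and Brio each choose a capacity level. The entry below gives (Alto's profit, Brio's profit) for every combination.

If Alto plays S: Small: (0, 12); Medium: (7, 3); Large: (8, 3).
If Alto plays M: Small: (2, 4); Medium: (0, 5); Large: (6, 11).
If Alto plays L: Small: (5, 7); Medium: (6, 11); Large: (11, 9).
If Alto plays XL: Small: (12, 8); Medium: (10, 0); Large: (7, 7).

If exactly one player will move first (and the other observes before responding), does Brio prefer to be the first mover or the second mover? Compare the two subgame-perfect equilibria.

first

If Alto leads: Brio's best replies are S→Small, M→Large, L→Medium, XL→Small; Alto's induced payoffs 0, 6, 6, 12; outcome (XL, Small), payoffs (12, 8).
If Brio leads: Alto's best replies are Small→XL, Medium→XL, Large→L; Brio's induced payoffs 8, 0, 9; outcome (L, Large), payoffs (11, 9).
Brio gets 9 moving first and 8 moving second, so Brio prefers to move first.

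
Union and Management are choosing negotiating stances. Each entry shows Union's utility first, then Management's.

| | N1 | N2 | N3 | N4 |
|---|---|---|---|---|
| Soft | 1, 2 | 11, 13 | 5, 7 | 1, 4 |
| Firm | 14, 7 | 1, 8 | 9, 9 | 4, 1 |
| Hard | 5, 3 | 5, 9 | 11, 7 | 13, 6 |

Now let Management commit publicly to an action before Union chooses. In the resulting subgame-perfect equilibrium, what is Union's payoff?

Solve by backward induction (Management leads).
- N1: Union compares 1, 14, 5 and picks Firm; Management would get 7.
- N2: Union compares 11, 1, 5 and picks Soft; Management would get 13.
- N3: Union compares 5, 9, 11 and picks Hard; Management would get 7.
- N4: Union compares 1, 4, 13 and picks Hard; Management would get 6.
Management's induced payoffs are 7, 13, 7, 6, so Management commits to N2. Subgame-perfect outcome: (Soft, N2) with payoffs (11, 13).

11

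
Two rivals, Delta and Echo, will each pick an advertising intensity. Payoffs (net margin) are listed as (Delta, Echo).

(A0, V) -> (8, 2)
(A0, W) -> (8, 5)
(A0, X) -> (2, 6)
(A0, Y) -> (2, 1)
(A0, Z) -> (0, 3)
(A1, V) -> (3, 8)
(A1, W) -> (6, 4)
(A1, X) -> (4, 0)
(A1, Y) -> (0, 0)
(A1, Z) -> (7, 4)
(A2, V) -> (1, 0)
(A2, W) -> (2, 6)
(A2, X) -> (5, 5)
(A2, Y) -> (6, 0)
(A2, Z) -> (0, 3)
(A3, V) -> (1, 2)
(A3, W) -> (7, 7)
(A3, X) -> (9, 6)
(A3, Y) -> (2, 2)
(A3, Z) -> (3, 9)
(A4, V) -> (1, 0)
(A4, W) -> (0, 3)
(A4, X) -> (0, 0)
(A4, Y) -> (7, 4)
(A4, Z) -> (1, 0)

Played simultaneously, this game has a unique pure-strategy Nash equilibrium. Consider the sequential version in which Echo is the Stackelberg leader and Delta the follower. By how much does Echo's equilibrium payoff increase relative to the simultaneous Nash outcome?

Backward induction with Echo moving first.
- V → Delta plays A0 (best of 8, 3, 1, 1, 1); Echo gets 2.
- W → Delta plays A0 (best of 8, 6, 2, 7, 0); Echo gets 5.
- X → Delta plays A3 (best of 2, 4, 5, 9, 0); Echo gets 6.
- Y → Delta plays A4 (best of 2, 0, 6, 2, 7); Echo gets 4.
- Z → Delta plays A1 (best of 0, 7, 0, 3, 1); Echo gets 4.
Echo's induced payoffs are 2, 5, 6, 4, 4, so Echo commits to X. Subgame-perfect outcome: (A3, X) with payoffs (9, 6).
For the simultaneous game, intersect best replies.
Delta's best replies: V→A0; W→A0; X→A3; Y→A4; Z→A1.
Echo's best replies: A0→X; A1→V; A2→W; A3→Z; A4→Y.
Only (A4, Y) has each player best-responding; Nash payoffs (7, 4).
Echo's commitment gain: 6 − 4 = 2.

2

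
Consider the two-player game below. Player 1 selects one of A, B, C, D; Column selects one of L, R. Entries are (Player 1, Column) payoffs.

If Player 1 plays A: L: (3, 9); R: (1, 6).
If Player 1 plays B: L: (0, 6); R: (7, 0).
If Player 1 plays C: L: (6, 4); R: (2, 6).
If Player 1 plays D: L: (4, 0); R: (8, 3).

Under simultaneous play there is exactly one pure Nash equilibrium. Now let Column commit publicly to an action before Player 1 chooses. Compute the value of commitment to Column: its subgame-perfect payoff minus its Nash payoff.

1

Solve by backward induction (Column leads).
- L: Player 1 compares 3, 0, 6, 4 and picks C; Column would get 4.
- R: Player 1 compares 1, 7, 2, 8 and picks D; Column would get 3.
Column's induced payoffs are 4, 3, so Column commits to L. Subgame-perfect outcome: (C, L) with payoffs (6, 4).
Under simultaneous play:
Player 1's best replies: L→C; R→D.
Column's best replies: A→L; B→L; C→R; D→R.
Only (D, R) has each player best-responding; Nash payoffs (8, 3).
Column's commitment gain: 4 − 3 = 1.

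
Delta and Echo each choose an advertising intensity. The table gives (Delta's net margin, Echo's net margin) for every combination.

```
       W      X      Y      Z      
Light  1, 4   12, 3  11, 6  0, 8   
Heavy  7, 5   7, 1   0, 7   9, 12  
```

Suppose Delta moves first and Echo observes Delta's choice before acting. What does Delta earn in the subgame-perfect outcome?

9

Backward induction with Delta moving first.
- Light: BR = Z, leader payoff 0.
- Heavy: BR = Z, leader payoff 9.
Maximizing over 0, 9, Delta chooses Heavy. Subgame-perfect outcome: (Heavy, Z) with payoffs (9, 12).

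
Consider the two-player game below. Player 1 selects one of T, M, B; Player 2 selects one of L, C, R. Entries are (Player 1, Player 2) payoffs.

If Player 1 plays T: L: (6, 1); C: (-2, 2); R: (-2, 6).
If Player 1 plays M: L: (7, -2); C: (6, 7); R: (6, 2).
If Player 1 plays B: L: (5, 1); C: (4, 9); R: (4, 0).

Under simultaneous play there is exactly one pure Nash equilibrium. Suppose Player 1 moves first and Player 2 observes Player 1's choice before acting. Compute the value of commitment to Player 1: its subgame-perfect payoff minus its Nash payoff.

Solve by backward induction (Player 1 leads).
- T → Player 2 plays R (best of 1, 2, 6); Player 1 gets -2.
- M → Player 2 plays C (best of -2, 7, 2); Player 1 gets 6.
- B → Player 2 plays C (best of 1, 9, 0); Player 1 gets 4.
Player 1's induced payoffs are -2, 6, 4, so Player 1 commits to M. Subgame-perfect outcome: (M, C) with payoffs (6, 7).
Now find the simultaneous Nash equilibrium.
Player 1's best replies: L→M; C→M; R→M.
Player 2's best replies: T→R; M→C; B→C.
The unique mutual best reply is (M, C), giving (6, 7).
Player 1's commitment gain: 6 − 6 = 0.

0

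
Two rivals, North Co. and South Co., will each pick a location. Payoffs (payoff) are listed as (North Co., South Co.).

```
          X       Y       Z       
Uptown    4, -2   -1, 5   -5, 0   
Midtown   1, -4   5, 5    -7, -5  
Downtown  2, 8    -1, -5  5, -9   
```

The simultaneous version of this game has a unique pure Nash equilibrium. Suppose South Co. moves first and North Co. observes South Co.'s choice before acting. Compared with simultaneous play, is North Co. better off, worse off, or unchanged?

unchanged

Work backward from North Co.'s decision.
- X → North Co. plays Uptown (best of 4, 1, 2); South Co. gets -2.
- Y → North Co. plays Midtown (best of -1, 5, -1); South Co. gets 5.
- Z → North Co. plays Downtown (best of -5, -7, 5); South Co. gets -9.
Maximizing over -2, 5, -9, South Co. chooses Y. Subgame-perfect outcome: (Midtown, Y) with payoffs (5, 5).
Now find the simultaneous Nash equilibrium.
North Co.'s best replies: X→Uptown; Y→Midtown; Z→Downtown.
South Co.'s best replies: Uptown→Y; Midtown→Y; Downtown→X.
The unique mutual best reply is (Midtown, Y), giving (5, 5).
North Co. earns 5 sequentially versus 5 at the Nash outcome: unchanged.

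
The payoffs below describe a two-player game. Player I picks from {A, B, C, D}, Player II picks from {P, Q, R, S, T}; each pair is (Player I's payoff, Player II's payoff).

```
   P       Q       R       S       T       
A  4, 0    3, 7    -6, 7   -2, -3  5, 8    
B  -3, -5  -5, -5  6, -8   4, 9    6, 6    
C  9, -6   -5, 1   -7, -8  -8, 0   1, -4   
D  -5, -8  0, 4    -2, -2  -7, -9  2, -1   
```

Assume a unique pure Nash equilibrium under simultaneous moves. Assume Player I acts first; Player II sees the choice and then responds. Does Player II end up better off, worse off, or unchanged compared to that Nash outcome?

Backward induction with Player I moving first.
- A: BR = T, leader payoff 5.
- B: BR = S, leader payoff 4.
- C: BR = Q, leader payoff -5.
- D: BR = Q, leader payoff 0.
Among 5, 4, -5, 0, the best is 5 at A. Subgame-perfect outcome: (A, T) with payoffs (5, 8).
Now find the simultaneous Nash equilibrium.
Player I's best replies: P→C; Q→A; R→B; S→B; T→B.
Player II's best replies: A→T; B→S; C→Q; D→Q.
The unique mutual best reply is (B, S), giving (4, 9).
Player II earns 8 sequentially versus 9 at the Nash outcome: worse off.

worse off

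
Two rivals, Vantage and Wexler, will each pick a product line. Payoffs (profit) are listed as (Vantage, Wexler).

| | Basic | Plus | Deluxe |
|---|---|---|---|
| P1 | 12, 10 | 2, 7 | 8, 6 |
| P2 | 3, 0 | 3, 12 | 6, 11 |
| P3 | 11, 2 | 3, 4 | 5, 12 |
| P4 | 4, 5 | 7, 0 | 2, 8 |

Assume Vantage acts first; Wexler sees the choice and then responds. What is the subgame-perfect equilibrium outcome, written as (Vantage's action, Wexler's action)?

(P1, Basic)

Backward induction with Vantage moving first.
- P1: BR = Basic, leader payoff 12.
- P2: BR = Plus, leader payoff 3.
- P3: BR = Deluxe, leader payoff 5.
- P4: BR = Deluxe, leader payoff 2.
Vantage's induced payoffs are 12, 3, 5, 2, so Vantage commits to P1. Subgame-perfect outcome: (P1, Basic) with payoffs (12, 10).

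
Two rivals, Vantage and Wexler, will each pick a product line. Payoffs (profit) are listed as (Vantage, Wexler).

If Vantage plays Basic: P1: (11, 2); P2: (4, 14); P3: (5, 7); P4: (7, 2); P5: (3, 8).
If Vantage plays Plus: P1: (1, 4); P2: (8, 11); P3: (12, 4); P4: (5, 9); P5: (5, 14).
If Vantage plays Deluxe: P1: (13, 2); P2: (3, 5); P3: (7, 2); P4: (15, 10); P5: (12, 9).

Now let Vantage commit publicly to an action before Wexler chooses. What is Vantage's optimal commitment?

Backward induction with Vantage moving first.
- Basic → Wexler plays P2 (best of 2, 14, 7, 2, 8); Vantage gets 4.
- Plus → Wexler plays P5 (best of 4, 11, 4, 9, 14); Vantage gets 5.
- Deluxe → Wexler plays P4 (best of 2, 5, 2, 10, 9); Vantage gets 15.
Vantage's induced payoffs are 4, 5, 15, so Vantage commits to Deluxe. Subgame-perfect outcome: (Deluxe, P4) with payoffs (15, 10).

Deluxe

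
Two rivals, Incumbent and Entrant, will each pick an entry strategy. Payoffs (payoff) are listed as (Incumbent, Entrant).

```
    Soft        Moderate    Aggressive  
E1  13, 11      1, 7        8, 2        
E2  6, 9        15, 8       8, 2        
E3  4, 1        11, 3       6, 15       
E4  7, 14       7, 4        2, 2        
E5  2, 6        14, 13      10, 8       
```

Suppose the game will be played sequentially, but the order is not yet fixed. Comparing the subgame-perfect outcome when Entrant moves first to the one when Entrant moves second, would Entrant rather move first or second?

second

If Incumbent leads: Entrant's best replies are E1→Soft, E2→Soft, E3→Aggressive, E4→Soft, E5→Moderate; Incumbent's induced payoffs 13, 6, 6, 7, 14; outcome (E5, Moderate), payoffs (14, 13).
If Entrant leads: Incumbent's best replies are Soft→E1, Moderate→E2, Aggressive→E5; Entrant's induced payoffs 11, 8, 8; outcome (E1, Soft), payoffs (13, 11).
Entrant gets 11 moving first and 13 moving second, so Entrant prefers to move second.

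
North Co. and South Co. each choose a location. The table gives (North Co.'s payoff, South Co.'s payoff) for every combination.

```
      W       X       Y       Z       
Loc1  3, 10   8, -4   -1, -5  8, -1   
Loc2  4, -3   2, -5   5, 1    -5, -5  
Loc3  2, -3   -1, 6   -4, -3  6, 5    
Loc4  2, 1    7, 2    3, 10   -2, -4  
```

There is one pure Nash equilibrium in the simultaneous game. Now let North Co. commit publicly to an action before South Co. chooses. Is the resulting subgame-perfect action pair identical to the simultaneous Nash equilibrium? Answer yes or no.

yes

Work backward from South Co.'s decision.
- Loc1: BR = W, leader payoff 3.
- Loc2: BR = Y, leader payoff 5.
- Loc3: BR = X, leader payoff -1.
- Loc4: BR = Y, leader payoff 3.
North Co.'s induced payoffs are 3, 5, -1, 3, so North Co. commits to Loc2. Subgame-perfect outcome: (Loc2, Y) with payoffs (5, 1).
Under simultaneous play:
North Co.'s best replies: W→Loc2; X→Loc1; Y→Loc2; Z→Loc1.
South Co.'s best replies: Loc1→W; Loc2→Y; Loc3→X; Loc4→Y.
Only (Loc2, Y) has each player best-responding; Nash payoffs (5, 1).
Sequential outcome (Loc2, Y) coincides with the Nash profile (Loc2, Y).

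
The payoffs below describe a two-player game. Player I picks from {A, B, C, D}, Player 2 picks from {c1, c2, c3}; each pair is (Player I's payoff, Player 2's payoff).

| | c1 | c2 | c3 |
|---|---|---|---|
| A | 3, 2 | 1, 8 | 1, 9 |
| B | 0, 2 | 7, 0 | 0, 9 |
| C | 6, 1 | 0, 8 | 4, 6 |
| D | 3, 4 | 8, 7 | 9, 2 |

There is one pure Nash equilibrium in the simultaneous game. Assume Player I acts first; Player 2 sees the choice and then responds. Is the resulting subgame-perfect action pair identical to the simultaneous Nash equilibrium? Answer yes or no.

Solve by backward induction (Player I leads).
- A: Player 2 compares 2, 8, 9 and picks c3; Player I would get 1.
- B: Player 2 compares 2, 0, 9 and picks c3; Player I would get 0.
- C: Player 2 compares 1, 8, 6 and picks c2; Player I would get 0.
- D: Player 2 compares 4, 7, 2 and picks c2; Player I would get 8.
Among 1, 0, 0, 8, the best is 8 at D. Subgame-perfect outcome: (D, c2) with payoffs (8, 7).
Now find the simultaneous Nash equilibrium.
Player I's best replies: c1→C; c2→D; c3→D.
Player 2's best replies: A→c3; B→c3; C→c2; D→c2.
Only (D, c2) has each player best-responding; Nash payoffs (8, 7).
Sequential outcome (D, c2) coincides with the Nash profile (D, c2).

yes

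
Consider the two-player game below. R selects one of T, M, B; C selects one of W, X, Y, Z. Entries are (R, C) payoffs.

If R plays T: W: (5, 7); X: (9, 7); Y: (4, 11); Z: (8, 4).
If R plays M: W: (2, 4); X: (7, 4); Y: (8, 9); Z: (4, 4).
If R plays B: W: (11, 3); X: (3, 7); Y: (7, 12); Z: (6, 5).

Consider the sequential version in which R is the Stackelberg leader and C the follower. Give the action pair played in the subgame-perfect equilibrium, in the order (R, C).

C best-responds to each possible R move:
- T → C plays Y (best of 7, 7, 11, 4); R gets 4.
- M → C plays Y (best of 4, 4, 9, 4); R gets 8.
- B → C plays Y (best of 3, 7, 12, 5); R gets 7.
Maximizing over 4, 8, 7, R chooses M. Subgame-perfect outcome: (M, Y) with payoffs (8, 9).

(M, Y)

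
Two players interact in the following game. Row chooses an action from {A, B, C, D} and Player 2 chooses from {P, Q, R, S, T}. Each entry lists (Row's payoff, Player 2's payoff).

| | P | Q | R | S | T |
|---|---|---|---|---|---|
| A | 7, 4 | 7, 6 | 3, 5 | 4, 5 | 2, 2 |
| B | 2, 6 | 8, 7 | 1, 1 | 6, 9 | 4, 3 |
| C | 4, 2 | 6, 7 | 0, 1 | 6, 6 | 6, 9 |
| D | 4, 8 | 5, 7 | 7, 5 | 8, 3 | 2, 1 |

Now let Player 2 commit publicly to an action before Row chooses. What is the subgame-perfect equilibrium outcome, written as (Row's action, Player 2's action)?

Row best-responds to each possible Player 2 move:
- P: BR = A, leader payoff 4.
- Q: BR = B, leader payoff 7.
- R: BR = D, leader payoff 5.
- S: BR = D, leader payoff 3.
- T: BR = C, leader payoff 9.
Player 2's induced payoffs are 4, 7, 5, 3, 9, so Player 2 commits to T. Subgame-perfect outcome: (C, T) with payoffs (6, 9).

(C, T)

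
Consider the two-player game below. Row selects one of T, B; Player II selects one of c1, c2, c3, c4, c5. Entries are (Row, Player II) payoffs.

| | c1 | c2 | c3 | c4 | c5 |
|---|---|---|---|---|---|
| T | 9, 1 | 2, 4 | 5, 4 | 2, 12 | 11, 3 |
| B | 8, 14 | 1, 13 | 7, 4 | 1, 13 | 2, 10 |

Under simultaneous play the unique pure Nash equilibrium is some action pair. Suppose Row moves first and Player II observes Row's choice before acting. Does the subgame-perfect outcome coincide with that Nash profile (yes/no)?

Work backward from Player II's decision.
- T: Player II compares 1, 4, 4, 12, 3 and picks c4; Row would get 2.
- B: Player II compares 14, 13, 4, 13, 10 and picks c1; Row would get 8.
Maximizing over 2, 8, Row chooses B. Subgame-perfect outcome: (B, c1) with payoffs (8, 14).
Under simultaneous play:
Row's best replies: c1→T; c2→T; c3→B; c4→T; c5→T.
Player II's best replies: T→c4; B→c1.
The unique mutual best reply is (T, c4), giving (2, 12).
Sequential outcome (B, c1) differs from the Nash profile (T, c4).

no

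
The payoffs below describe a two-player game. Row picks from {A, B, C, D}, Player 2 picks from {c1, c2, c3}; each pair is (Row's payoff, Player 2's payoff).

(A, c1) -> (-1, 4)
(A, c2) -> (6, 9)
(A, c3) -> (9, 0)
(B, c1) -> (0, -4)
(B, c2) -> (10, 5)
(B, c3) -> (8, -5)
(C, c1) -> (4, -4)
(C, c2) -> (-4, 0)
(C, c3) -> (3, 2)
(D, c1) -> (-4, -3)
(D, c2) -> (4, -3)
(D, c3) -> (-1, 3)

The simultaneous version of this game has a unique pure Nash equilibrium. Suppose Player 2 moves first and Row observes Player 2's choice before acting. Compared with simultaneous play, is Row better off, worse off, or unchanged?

unchanged

Backward induction with Player 2 moving first.
- c1 → Row plays C (best of -1, 0, 4, -4); Player 2 gets -4.
- c2 → Row plays B (best of 6, 10, -4, 4); Player 2 gets 5.
- c3 → Row plays A (best of 9, 8, 3, -1); Player 2 gets 0.
Among -4, 5, 0, the best is 5 at c2. Subgame-perfect outcome: (B, c2) with payoffs (10, 5).
Under simultaneous play:
Row's best replies: c1→C; c2→B; c3→A.
Player 2's best replies: A→c2; B→c2; C→c3; D→c3.
Only (B, c2) has each player best-responding; Nash payoffs (10, 5).
Row earns 10 sequentially versus 10 at the Nash outcome: unchanged.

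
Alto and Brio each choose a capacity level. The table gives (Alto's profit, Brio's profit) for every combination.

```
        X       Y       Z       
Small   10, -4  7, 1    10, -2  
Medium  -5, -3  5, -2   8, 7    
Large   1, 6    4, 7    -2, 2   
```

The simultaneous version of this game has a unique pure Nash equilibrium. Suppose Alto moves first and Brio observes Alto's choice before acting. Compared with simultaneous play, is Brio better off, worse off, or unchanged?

better off

Brio best-responds to each possible Alto move:
- Small → Brio plays Y (best of -4, 1, -2); Alto gets 7.
- Medium → Brio plays Z (best of -3, -2, 7); Alto gets 8.
- Large → Brio plays Y (best of 6, 7, 2); Alto gets 4.
Alto's induced payoffs are 7, 8, 4, so Alto commits to Medium. Subgame-perfect outcome: (Medium, Z) with payoffs (8, 7).
Under simultaneous play:
Alto's best replies: X→Small; Y→Small; Z→Small.
Brio's best replies: Small→Y; Medium→Z; Large→Y.
Only (Small, Y) has each player best-responding; Nash payoffs (7, 1).
Brio earns 7 sequentially versus 1 at the Nash outcome: better off.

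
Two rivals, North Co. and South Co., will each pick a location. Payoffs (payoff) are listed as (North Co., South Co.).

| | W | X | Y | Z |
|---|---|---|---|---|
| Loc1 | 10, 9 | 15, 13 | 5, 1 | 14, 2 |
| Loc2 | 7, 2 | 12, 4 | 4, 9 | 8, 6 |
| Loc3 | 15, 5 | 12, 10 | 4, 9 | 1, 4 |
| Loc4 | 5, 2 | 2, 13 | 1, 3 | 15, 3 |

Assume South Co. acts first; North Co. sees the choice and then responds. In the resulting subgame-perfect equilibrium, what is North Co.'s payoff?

15

Solve by backward induction (South Co. leads).
- W → North Co. plays Loc3 (best of 10, 7, 15, 5); South Co. gets 5.
- X → North Co. plays Loc1 (best of 15, 12, 12, 2); South Co. gets 13.
- Y → North Co. plays Loc1 (best of 5, 4, 4, 1); South Co. gets 1.
- Z → North Co. plays Loc4 (best of 14, 8, 1, 15); South Co. gets 3.
South Co.'s induced payoffs are 5, 13, 1, 3, so South Co. commits to X. Subgame-perfect outcome: (Loc1, X) with payoffs (15, 13).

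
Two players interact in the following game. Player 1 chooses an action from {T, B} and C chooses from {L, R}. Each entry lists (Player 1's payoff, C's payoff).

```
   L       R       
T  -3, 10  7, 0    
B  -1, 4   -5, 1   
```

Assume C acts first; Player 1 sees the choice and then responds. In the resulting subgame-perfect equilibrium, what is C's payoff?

4

Player 1 best-responds to each possible C move:
- L: Player 1 compares -3, -1 and picks B; C would get 4.
- R: Player 1 compares 7, -5 and picks T; C would get 0.
C's induced payoffs are 4, 0, so C commits to L. Subgame-perfect outcome: (B, L) with payoffs (-1, 4).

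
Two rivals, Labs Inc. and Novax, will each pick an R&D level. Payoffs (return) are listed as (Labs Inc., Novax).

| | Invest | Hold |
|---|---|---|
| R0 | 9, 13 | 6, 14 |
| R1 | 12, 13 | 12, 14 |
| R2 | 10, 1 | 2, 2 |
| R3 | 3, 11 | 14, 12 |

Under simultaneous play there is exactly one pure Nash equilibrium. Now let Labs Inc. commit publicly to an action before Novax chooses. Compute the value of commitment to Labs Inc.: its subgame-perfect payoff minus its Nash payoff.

0

Solve by backward induction (Labs Inc. leads).
- R0 → Novax plays Hold (best of 13, 14); Labs Inc. gets 6.
- R1 → Novax plays Hold (best of 13, 14); Labs Inc. gets 12.
- R2 → Novax plays Hold (best of 1, 2); Labs Inc. gets 2.
- R3 → Novax plays Hold (best of 11, 12); Labs Inc. gets 14.
Labs Inc.'s induced payoffs are 6, 12, 2, 14, so Labs Inc. commits to R3. Subgame-perfect outcome: (R3, Hold) with payoffs (14, 12).
For the simultaneous game, intersect best replies.
Labs Inc.'s best replies: Invest→R1; Hold→R3.
Novax's best replies: R0→Hold; R1→Hold; R2→Hold; R3→Hold.
The unique mutual best reply is (R3, Hold), giving (14, 12).
Labs Inc.'s commitment gain: 14 − 14 = 0.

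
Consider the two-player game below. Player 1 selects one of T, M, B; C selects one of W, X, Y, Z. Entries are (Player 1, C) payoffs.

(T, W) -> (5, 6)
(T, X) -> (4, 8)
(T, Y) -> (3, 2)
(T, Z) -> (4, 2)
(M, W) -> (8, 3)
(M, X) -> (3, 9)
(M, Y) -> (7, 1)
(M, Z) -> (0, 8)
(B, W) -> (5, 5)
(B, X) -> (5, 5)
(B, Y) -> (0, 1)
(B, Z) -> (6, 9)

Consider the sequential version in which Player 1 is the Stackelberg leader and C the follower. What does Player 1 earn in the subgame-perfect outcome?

Backward induction with Player 1 moving first.
- T: BR = X, leader payoff 4.
- M: BR = X, leader payoff 3.
- B: BR = Z, leader payoff 6.
Maximizing over 4, 3, 6, Player 1 chooses B. Subgame-perfect outcome: (B, Z) with payoffs (6, 9).

6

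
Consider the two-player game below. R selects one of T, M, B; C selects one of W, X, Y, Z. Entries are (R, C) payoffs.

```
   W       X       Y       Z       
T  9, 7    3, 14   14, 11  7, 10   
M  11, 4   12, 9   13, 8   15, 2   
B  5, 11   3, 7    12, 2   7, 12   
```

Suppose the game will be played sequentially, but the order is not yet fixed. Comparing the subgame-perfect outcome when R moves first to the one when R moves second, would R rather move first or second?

If R leads: C's best replies are T→X, M→X, B→Z; R's induced payoffs 3, 12, 7; outcome (M, X), payoffs (12, 9).
If C leads: R's best replies are W→M, X→M, Y→T, Z→M; C's induced payoffs 4, 9, 11, 2; outcome (T, Y), payoffs (14, 11).
R gets 12 moving first and 14 moving second, so R prefers to move second.

second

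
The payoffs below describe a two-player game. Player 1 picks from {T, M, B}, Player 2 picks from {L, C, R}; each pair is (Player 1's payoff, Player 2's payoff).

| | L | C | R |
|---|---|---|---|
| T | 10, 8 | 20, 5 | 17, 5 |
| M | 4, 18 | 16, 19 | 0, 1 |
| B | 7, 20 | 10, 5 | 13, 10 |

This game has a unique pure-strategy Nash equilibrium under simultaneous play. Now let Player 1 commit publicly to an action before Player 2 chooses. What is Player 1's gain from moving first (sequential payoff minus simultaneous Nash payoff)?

Backward induction with Player 1 moving first.
- T: Player 2 compares 8, 5, 5 and picks L; Player 1 would get 10.
- M: Player 2 compares 18, 19, 1 and picks C; Player 1 would get 16.
- B: Player 2 compares 20, 5, 10 and picks L; Player 1 would get 7.
Player 1's induced payoffs are 10, 16, 7, so Player 1 commits to M. Subgame-perfect outcome: (M, C) with payoffs (16, 19).
For the simultaneous game, intersect best replies.
Player 1's best replies: L→T; C→T; R→T.
Player 2's best replies: T→L; M→C; B→L.
Only (T, L) has each player best-responding; Nash payoffs (10, 8).
Player 1's commitment gain: 16 − 10 = 6.

6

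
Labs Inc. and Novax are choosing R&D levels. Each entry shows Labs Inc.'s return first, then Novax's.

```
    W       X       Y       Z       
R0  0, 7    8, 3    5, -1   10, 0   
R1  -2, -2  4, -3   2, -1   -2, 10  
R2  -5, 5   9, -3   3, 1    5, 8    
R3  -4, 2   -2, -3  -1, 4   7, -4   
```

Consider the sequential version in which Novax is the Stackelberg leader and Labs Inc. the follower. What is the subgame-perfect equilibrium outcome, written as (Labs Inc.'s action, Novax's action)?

(R0, W)

Backward induction with Novax moving first.
- W → Labs Inc. plays R0 (best of 0, -2, -5, -4); Novax gets 7.
- X → Labs Inc. plays R2 (best of 8, 4, 9, -2); Novax gets -3.
- Y → Labs Inc. plays R0 (best of 5, 2, 3, -1); Novax gets -1.
- Z → Labs Inc. plays R0 (best of 10, -2, 5, 7); Novax gets 0.
Maximizing over 7, -3, -1, 0, Novax chooses W. Subgame-perfect outcome: (R0, W) with payoffs (0, 7).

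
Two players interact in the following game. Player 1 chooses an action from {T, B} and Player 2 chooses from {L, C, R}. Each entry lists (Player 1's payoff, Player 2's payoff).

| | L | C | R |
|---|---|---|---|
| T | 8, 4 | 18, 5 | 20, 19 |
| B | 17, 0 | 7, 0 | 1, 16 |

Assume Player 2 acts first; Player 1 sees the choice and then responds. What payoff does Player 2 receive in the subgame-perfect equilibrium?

Work backward from Player 1's decision.
- L: Player 1 compares 8, 17 and picks B; Player 2 would get 0.
- C: Player 1 compares 18, 7 and picks T; Player 2 would get 5.
- R: Player 1 compares 20, 1 and picks T; Player 2 would get 19.
Maximizing over 0, 5, 19, Player 2 chooses R. Subgame-perfect outcome: (T, R) with payoffs (20, 19).

19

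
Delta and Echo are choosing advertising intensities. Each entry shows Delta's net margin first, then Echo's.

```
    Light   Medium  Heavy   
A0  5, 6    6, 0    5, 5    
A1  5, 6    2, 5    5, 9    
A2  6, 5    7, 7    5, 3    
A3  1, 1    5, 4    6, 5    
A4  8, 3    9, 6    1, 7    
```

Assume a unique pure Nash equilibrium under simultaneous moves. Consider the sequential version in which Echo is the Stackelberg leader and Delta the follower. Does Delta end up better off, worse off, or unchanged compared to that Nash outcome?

Work backward from Delta's decision.
- Light → Delta plays A4 (best of 5, 5, 6, 1, 8); Echo gets 3.
- Medium → Delta plays A4 (best of 6, 2, 7, 5, 9); Echo gets 6.
- Heavy → Delta plays A3 (best of 5, 5, 5, 6, 1); Echo gets 5.
Maximizing over 3, 6, 5, Echo chooses Medium. Subgame-perfect outcome: (A4, Medium) with payoffs (9, 6).
Under simultaneous play:
Delta's best replies: Light→A4; Medium→A4; Heavy→A3.
Echo's best replies: A0→Light; A1→Heavy; A2→Medium; A3→Heavy; A4→Heavy.
The unique mutual best reply is (A3, Heavy), giving (6, 5).
Delta earns 9 sequentially versus 6 at the Nash outcome: better off.

better off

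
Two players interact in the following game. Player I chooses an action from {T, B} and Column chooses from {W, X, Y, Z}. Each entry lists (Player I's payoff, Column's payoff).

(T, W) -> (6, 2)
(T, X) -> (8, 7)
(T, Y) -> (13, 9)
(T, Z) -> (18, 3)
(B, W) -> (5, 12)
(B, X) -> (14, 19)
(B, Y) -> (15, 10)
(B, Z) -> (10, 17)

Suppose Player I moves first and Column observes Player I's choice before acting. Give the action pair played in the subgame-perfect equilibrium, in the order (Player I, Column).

Backward induction with Player I moving first.
- T → Column plays Y (best of 2, 7, 9, 3); Player I gets 13.
- B → Column plays X (best of 12, 19, 10, 17); Player I gets 14.
Maximizing over 13, 14, Player I chooses B. Subgame-perfect outcome: (B, X) with payoffs (14, 19).

(B, X)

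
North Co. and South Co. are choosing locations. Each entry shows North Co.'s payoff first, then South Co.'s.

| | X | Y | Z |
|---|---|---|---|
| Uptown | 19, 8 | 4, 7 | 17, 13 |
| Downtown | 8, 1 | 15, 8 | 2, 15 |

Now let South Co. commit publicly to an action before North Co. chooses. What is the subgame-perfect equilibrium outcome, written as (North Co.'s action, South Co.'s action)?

(Uptown, Z)

Work backward from North Co.'s decision.
- X → North Co. plays Uptown (best of 19, 8); South Co. gets 8.
- Y → North Co. plays Downtown (best of 4, 15); South Co. gets 8.
- Z → North Co. plays Uptown (best of 17, 2); South Co. gets 13.
South Co.'s induced payoffs are 8, 8, 13, so South Co. commits to Z. Subgame-perfect outcome: (Uptown, Z) with payoffs (17, 13).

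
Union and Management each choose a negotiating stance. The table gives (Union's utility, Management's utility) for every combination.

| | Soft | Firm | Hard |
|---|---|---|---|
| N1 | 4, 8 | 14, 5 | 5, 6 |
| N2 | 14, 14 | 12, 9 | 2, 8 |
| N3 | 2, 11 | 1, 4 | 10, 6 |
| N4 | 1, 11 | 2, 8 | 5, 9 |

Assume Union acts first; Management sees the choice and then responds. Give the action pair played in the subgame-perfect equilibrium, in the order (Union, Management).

(N2, Soft)

Backward induction with Union moving first.
- N1: BR = Soft, leader payoff 4.
- N2: BR = Soft, leader payoff 14.
- N3: BR = Soft, leader payoff 2.
- N4: BR = Soft, leader payoff 1.
Maximizing over 4, 14, 2, 1, Union chooses N2. Subgame-perfect outcome: (N2, Soft) with payoffs (14, 14).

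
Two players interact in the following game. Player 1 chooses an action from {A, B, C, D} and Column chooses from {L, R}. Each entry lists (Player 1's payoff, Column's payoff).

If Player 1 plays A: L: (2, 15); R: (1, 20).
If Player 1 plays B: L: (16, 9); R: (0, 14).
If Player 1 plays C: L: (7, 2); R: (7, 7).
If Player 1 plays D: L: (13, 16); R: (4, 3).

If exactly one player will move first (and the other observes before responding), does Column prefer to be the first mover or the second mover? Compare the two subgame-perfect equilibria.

If Player 1 leads: Column's best replies are A→R, B→R, C→R, D→L; Player 1's induced payoffs 1, 0, 7, 13; outcome (D, L), payoffs (13, 16).
If Column leads: Player 1's best replies are L→B, R→C; Column's induced payoffs 9, 7; outcome (B, L), payoffs (16, 9).
Column gets 9 moving first and 16 moving second, so Column prefers to move second.

second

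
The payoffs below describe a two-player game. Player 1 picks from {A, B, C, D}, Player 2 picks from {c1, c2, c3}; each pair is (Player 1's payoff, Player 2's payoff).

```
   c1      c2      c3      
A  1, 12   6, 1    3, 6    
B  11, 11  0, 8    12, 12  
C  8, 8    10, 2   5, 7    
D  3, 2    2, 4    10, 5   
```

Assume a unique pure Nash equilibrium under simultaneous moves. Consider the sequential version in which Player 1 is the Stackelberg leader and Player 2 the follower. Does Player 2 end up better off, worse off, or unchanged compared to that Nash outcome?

unchanged

Work backward from Player 2's decision.
- A → Player 2 plays c1 (best of 12, 1, 6); Player 1 gets 1.
- B → Player 2 plays c3 (best of 11, 8, 12); Player 1 gets 12.
- C → Player 2 plays c1 (best of 8, 2, 7); Player 1 gets 8.
- D → Player 2 plays c3 (best of 2, 4, 5); Player 1 gets 10.
Maximizing over 1, 12, 8, 10, Player 1 chooses B. Subgame-perfect outcome: (B, c3) with payoffs (12, 12).
For the simultaneous game, intersect best replies.
Player 1's best replies: c1→B; c2→C; c3→B.
Player 2's best replies: A→c1; B→c3; C→c1; D→c3.
Only (B, c3) has each player best-responding; Nash payoffs (12, 12).
Player 2 earns 12 sequentially versus 12 at the Nash outcome: unchanged.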